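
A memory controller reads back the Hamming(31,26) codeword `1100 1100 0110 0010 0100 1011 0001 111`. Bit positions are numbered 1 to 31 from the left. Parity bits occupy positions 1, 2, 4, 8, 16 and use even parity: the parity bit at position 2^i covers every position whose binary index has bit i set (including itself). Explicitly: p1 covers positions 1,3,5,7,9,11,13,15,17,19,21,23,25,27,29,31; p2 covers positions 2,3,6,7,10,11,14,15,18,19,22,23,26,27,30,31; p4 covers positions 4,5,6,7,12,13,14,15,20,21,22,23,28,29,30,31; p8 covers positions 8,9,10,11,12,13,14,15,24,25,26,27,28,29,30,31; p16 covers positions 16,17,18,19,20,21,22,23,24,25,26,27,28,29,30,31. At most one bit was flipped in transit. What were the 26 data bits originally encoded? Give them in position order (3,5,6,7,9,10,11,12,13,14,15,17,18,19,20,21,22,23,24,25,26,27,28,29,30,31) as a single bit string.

01000110001010010110001111

s1: b1⊕b3⊕b5⊕b7⊕b9⊕b11⊕b13⊕b15⊕b17⊕b19⊕b21⊕b23⊕b25⊕b27⊕b29⊕b31 = 1⊕0⊕1⊕0⊕0⊕1⊕0⊕1⊕0⊕0⊕1⊕1⊕0⊕0⊕1⊕1 = 0
s2: b2⊕b3⊕b6⊕b7⊕b10⊕b11⊕b14⊕b15⊕b18⊕b19⊕b22⊕b23⊕b26⊕b27⊕b30⊕b31 = 1⊕0⊕1⊕0⊕1⊕1⊕0⊕1⊕1⊕0⊕0⊕1⊕0⊕0⊕1⊕1 = 1
s4: b4⊕b5⊕b6⊕b7⊕b12⊕b13⊕b14⊕b15⊕b20⊕b21⊕b22⊕b23⊕b28⊕b29⊕b30⊕b31 = 0⊕1⊕1⊕0⊕0⊕0⊕0⊕1⊕0⊕1⊕0⊕1⊕1⊕1⊕1⊕1 = 1
s8: b8⊕b9⊕b10⊕b11⊕b12⊕b13⊕b14⊕b15⊕b24⊕b25⊕b26⊕b27⊕b28⊕b29⊕b30⊕b31 = 0⊕0⊕1⊕1⊕0⊕0⊕0⊕1⊕1⊕0⊕0⊕0⊕1⊕1⊕1⊕1 = 0
s16: b16⊕b17⊕b18⊕b19⊕b20⊕b21⊕b22⊕b23⊕b24⊕b25⊕b26⊕b27⊕b28⊕b29⊕b30⊕b31 = 0⊕0⊕1⊕0⊕0⊕1⊕0⊕1⊕1⊕0⊕0⊕0⊕1⊕1⊕1⊕1 = 0
Syndrome (s16...s1) = 00110 → position 6.
Flip bit 6: corrected codeword = 1100100001100010010010110001111
Data bits at positions 3,5,6,7,9,10,11,12,13,14,15,17,18,19,20,21,22,23,24,25,26,27,28,29,30,31: 01000110001010010110001111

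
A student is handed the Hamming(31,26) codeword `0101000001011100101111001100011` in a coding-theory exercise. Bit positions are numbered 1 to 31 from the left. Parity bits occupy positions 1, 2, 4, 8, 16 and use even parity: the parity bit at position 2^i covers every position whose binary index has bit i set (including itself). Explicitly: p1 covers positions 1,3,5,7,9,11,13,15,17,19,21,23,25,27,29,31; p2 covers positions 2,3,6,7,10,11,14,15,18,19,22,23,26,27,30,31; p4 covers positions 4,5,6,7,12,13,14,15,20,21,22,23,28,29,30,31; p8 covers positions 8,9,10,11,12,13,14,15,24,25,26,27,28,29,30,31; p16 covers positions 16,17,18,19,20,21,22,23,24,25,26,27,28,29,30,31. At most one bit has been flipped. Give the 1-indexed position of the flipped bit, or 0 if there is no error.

20

s1: b1⊕b3⊕b5⊕b7⊕b9⊕b11⊕b13⊕b15⊕b17⊕b19⊕b21⊕b23⊕b25⊕b27⊕b29⊕b31 = 0⊕0⊕0⊕0⊕0⊕0⊕1⊕0⊕1⊕1⊕1⊕0⊕1⊕0⊕0⊕1 = 0
s2: b2⊕b3⊕b6⊕b7⊕b10⊕b11⊕b14⊕b15⊕b18⊕b19⊕b22⊕b23⊕b26⊕b27⊕b30⊕b31 = 1⊕0⊕0⊕0⊕1⊕0⊕1⊕0⊕0⊕1⊕1⊕0⊕1⊕0⊕1⊕1 = 0
s4: b4⊕b5⊕b6⊕b7⊕b12⊕b13⊕b14⊕b15⊕b20⊕b21⊕b22⊕b23⊕b28⊕b29⊕b30⊕b31 = 1⊕0⊕0⊕0⊕1⊕1⊕1⊕0⊕1⊕1⊕1⊕0⊕0⊕0⊕1⊕1 = 1
s8: b8⊕b9⊕b10⊕b11⊕b12⊕b13⊕b14⊕b15⊕b24⊕b25⊕b26⊕b27⊕b28⊕b29⊕b30⊕b31 = 0⊕0⊕1⊕0⊕1⊕1⊕1⊕0⊕0⊕1⊕1⊕0⊕0⊕0⊕1⊕1 = 0
s16: b16⊕b17⊕b18⊕b19⊕b20⊕b21⊕b22⊕b23⊕b24⊕b25⊕b26⊕b27⊕b28⊕b29⊕b30⊕b31 = 0⊕1⊕0⊕1⊕1⊕1⊕1⊕0⊕0⊕1⊕1⊕0⊕0⊕0⊕1⊕1 = 1
Syndrome (s16...s1) = 10100 → position 20.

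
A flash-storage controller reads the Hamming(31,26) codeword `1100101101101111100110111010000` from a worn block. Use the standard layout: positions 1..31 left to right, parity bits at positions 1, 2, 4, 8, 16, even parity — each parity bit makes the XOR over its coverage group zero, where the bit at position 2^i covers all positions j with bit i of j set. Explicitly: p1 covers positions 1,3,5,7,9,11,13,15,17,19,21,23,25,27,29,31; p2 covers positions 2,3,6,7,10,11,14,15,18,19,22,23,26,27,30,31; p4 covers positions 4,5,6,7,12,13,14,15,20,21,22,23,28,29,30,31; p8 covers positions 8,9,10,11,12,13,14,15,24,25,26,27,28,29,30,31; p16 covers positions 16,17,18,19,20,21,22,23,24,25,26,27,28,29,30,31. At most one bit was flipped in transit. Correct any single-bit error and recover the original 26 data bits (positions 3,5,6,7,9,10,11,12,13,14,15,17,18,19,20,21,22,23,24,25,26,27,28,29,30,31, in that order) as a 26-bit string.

s1: b1⊕b3⊕b5⊕b7⊕b9⊕b11⊕b13⊕b15⊕b17⊕b19⊕b21⊕b23⊕b25⊕b27⊕b29⊕b31 = 1⊕0⊕1⊕1⊕0⊕1⊕1⊕1⊕1⊕0⊕1⊕1⊕1⊕1⊕0⊕0 = 1
s2: b2⊕b3⊕b6⊕b7⊕b10⊕b11⊕b14⊕b15⊕b18⊕b19⊕b22⊕b23⊕b26⊕b27⊕b30⊕b31 = 1⊕0⊕0⊕1⊕1⊕1⊕1⊕1⊕0⊕0⊕0⊕1⊕0⊕1⊕0⊕0 = 0
s4: b4⊕b5⊕b6⊕b7⊕b12⊕b13⊕b14⊕b15⊕b20⊕b21⊕b22⊕b23⊕b28⊕b29⊕b30⊕b31 = 0⊕1⊕0⊕1⊕0⊕1⊕1⊕1⊕1⊕1⊕0⊕1⊕0⊕0⊕0⊕0 = 0
s8: b8⊕b9⊕b10⊕b11⊕b12⊕b13⊕b14⊕b15⊕b24⊕b25⊕b26⊕b27⊕b28⊕b29⊕b30⊕b31 = 1⊕0⊕1⊕1⊕0⊕1⊕1⊕1⊕1⊕1⊕0⊕1⊕0⊕0⊕0⊕0 = 1
s16: b16⊕b17⊕b18⊕b19⊕b20⊕b21⊕b22⊕b23⊕b24⊕b25⊕b26⊕b27⊕b28⊕b29⊕b30⊕b31 = 1⊕1⊕0⊕0⊕1⊕1⊕0⊕1⊕1⊕1⊕0⊕1⊕0⊕0⊕0⊕0 = 0
Syndrome (s16...s1) = 01001 → position 9.
Flip bit 9: corrected codeword = 1100101111101111100110111010000
Data bits at positions 3,5,6,7,9,10,11,12,13,14,15,17,18,19,20,21,22,23,24,25,26,27,28,29,30,31: 01011110111100110111010000

01011110111100110111010000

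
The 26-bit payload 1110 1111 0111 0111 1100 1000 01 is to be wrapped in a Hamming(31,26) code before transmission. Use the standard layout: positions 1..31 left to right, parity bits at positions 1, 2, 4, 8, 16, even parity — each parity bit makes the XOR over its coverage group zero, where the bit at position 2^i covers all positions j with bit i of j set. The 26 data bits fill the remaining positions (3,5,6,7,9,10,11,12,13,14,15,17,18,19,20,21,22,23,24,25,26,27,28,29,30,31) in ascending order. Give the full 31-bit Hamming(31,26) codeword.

Place data bits at non-power-of-two positions: b3=1, b5=1, b6=1, b7=0, b9=1, b10=1, b11=1, b12=1, b13=0, b14=1, b15=1, b17=1, b18=0, b19=1, b20=1, b21=1, b22=1, b23=1, b24=0, b25=0, b26=1, b27=0, b28=0, b29=0, b30=0, b31=1.
p1 = XOR of data positions {3,5,7,9,11,13,15,17,19,21,23,25,27,29,31} = 1⊕1⊕0⊕1⊕1⊕0⊕1⊕1⊕1⊕1⊕1⊕0⊕0⊕0⊕1 = 0
p2 = XOR of data positions {3,6,7,10,11,14,15,18,19,22,23,26,27,30,31} = 1⊕1⊕0⊕1⊕1⊕1⊕1⊕0⊕1⊕1⊕1⊕1⊕0⊕0⊕1 = 1
p4 = XOR of data positions {5,6,7,12,13,14,15,20,21,22,23,28,29,30,31} = 1⊕1⊕0⊕1⊕0⊕1⊕1⊕1⊕1⊕1⊕1⊕0⊕0⊕0⊕1 = 0
p8 = XOR of data positions {9,10,11,12,13,14,15,24,25,26,27,28,29,30,31} = 1⊕1⊕1⊕1⊕0⊕1⊕1⊕0⊕0⊕1⊕0⊕0⊕0⊕0⊕1 = 0
p16 = XOR of data positions {17,18,19,20,21,22,23,24,25,26,27,28,29,30,31} = 1⊕0⊕1⊕1⊕1⊕1⊕1⊕0⊕0⊕1⊕0⊕0⊕0⊕0⊕1 = 0
Codeword b1..b31 = 0110110011110110101111100100001

0110110011110110101111100100001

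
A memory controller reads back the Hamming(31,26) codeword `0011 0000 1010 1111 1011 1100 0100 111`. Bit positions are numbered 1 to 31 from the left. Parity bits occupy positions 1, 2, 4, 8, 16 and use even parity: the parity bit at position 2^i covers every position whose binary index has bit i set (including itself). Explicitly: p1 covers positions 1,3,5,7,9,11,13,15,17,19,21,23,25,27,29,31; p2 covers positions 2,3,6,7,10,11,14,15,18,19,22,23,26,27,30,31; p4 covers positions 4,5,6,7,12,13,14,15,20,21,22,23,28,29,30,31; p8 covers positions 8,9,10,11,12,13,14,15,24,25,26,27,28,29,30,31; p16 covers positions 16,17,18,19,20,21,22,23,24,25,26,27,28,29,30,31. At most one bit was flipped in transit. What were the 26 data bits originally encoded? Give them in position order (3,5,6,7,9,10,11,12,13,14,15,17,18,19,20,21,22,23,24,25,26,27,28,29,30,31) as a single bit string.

s1: b1⊕b3⊕b5⊕b7⊕b9⊕b11⊕b13⊕b15⊕b17⊕b19⊕b21⊕b23⊕b25⊕b27⊕b29⊕b31 = 0⊕1⊕0⊕0⊕1⊕1⊕1⊕1⊕1⊕1⊕1⊕0⊕0⊕0⊕1⊕1 = 0
s2: b2⊕b3⊕b6⊕b7⊕b10⊕b11⊕b14⊕b15⊕b18⊕b19⊕b22⊕b23⊕b26⊕b27⊕b30⊕b31 = 0⊕1⊕0⊕0⊕0⊕1⊕1⊕1⊕0⊕1⊕1⊕0⊕1⊕0⊕1⊕1 = 1
s4: b4⊕b5⊕b6⊕b7⊕b12⊕b13⊕b14⊕b15⊕b20⊕b21⊕b22⊕b23⊕b28⊕b29⊕b30⊕b31 = 1⊕0⊕0⊕0⊕0⊕1⊕1⊕1⊕1⊕1⊕1⊕0⊕0⊕1⊕1⊕1 = 0
s8: b8⊕b9⊕b10⊕b11⊕b12⊕b13⊕b14⊕b15⊕b24⊕b25⊕b26⊕b27⊕b28⊕b29⊕b30⊕b31 = 0⊕1⊕0⊕1⊕0⊕1⊕1⊕1⊕0⊕0⊕1⊕0⊕0⊕1⊕1⊕1 = 1
s16: b16⊕b17⊕b18⊕b19⊕b20⊕b21⊕b22⊕b23⊕b24⊕b25⊕b26⊕b27⊕b28⊕b29⊕b30⊕b31 = 1⊕1⊕0⊕1⊕1⊕1⊕1⊕0⊕0⊕0⊕1⊕0⊕0⊕1⊕1⊕1 = 0
Syndrome (s16...s1) = 01010 → position 10.
Flip bit 10: corrected codeword = 0011000011101111101111000100111
Data bits at positions 3,5,6,7,9,10,11,12,13,14,15,17,18,19,20,21,22,23,24,25,26,27,28,29,30,31: 10001110111101111000100111

10001110111101111000100111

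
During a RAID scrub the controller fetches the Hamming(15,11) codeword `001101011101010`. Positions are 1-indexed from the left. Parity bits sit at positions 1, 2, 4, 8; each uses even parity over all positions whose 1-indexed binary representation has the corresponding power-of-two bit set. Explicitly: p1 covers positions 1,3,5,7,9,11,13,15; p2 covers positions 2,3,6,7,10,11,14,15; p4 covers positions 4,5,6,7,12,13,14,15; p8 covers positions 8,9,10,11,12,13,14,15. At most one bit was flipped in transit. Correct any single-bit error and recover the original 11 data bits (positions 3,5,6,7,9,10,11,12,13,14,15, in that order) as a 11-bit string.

10101101010

s1: b1⊕b3⊕b5⊕b7⊕b9⊕b11⊕b13⊕b15 = 0⊕1⊕0⊕0⊕1⊕0⊕0⊕0 = 0
s2: b2⊕b3⊕b6⊕b7⊕b10⊕b11⊕b14⊕b15 = 0⊕1⊕1⊕0⊕1⊕0⊕1⊕0 = 0
s4: b4⊕b5⊕b6⊕b7⊕b12⊕b13⊕b14⊕b15 = 1⊕0⊕1⊕0⊕1⊕0⊕1⊕0 = 0
s8: b8⊕b9⊕b10⊕b11⊕b12⊕b13⊕b14⊕b15 = 1⊕1⊕1⊕0⊕1⊕0⊕1⊕0 = 1
Syndrome (s8...s1) = 1000 → position 8.
Flip bit 8: corrected codeword = 001101001101010
Data bits at positions 3,5,6,7,9,10,11,12,13,14,15: 10101101010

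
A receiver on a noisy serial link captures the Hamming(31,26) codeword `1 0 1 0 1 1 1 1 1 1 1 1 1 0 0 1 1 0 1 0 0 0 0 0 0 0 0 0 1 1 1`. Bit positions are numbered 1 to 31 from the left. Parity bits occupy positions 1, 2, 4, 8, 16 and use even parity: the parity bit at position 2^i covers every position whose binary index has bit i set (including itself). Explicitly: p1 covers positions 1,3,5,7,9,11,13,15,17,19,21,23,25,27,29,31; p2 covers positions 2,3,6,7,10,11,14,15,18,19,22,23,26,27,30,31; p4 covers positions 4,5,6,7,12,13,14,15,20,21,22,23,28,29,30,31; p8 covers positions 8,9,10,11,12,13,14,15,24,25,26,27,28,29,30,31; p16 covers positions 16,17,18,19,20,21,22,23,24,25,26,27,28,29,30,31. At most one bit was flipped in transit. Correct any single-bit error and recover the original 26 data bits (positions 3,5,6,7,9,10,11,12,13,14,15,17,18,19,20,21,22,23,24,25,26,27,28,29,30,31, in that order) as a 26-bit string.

11110111100101000000000111

s1: b1⊕b3⊕b5⊕b7⊕b9⊕b11⊕b13⊕b15⊕b17⊕b19⊕b21⊕b23⊕b25⊕b27⊕b29⊕b31 = 1⊕1⊕1⊕1⊕1⊕1⊕1⊕0⊕1⊕1⊕0⊕0⊕0⊕0⊕1⊕1 = 1
s2: b2⊕b3⊕b6⊕b7⊕b10⊕b11⊕b14⊕b15⊕b18⊕b19⊕b22⊕b23⊕b26⊕b27⊕b30⊕b31 = 0⊕1⊕1⊕1⊕1⊕1⊕0⊕0⊕0⊕1⊕0⊕0⊕0⊕0⊕1⊕1 = 0
s4: b4⊕b5⊕b6⊕b7⊕b12⊕b13⊕b14⊕b15⊕b20⊕b21⊕b22⊕b23⊕b28⊕b29⊕b30⊕b31 = 0⊕1⊕1⊕1⊕1⊕1⊕0⊕0⊕0⊕0⊕0⊕0⊕0⊕1⊕1⊕1 = 0
s8: b8⊕b9⊕b10⊕b11⊕b12⊕b13⊕b14⊕b15⊕b24⊕b25⊕b26⊕b27⊕b28⊕b29⊕b30⊕b31 = 1⊕1⊕1⊕1⊕1⊕1⊕0⊕0⊕0⊕0⊕0⊕0⊕0⊕1⊕1⊕1 = 1
s16: b16⊕b17⊕b18⊕b19⊕b20⊕b21⊕b22⊕b23⊕b24⊕b25⊕b26⊕b27⊕b28⊕b29⊕b30⊕b31 = 1⊕1⊕0⊕1⊕0⊕0⊕0⊕0⊕0⊕0⊕0⊕0⊕0⊕1⊕1⊕1 = 0
Syndrome (s16...s1) = 01001 → position 9.
Flip bit 9: corrected codeword = 1010111101111001101000000000111
Data bits at positions 3,5,6,7,9,10,11,12,13,14,15,17,18,19,20,21,22,23,24,25,26,27,28,29,30,31: 11110111100101000000000111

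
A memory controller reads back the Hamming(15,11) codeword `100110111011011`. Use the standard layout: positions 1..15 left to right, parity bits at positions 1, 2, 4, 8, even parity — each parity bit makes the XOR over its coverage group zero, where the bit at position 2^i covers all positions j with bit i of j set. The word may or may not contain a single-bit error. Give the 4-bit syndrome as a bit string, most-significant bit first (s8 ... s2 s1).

0000

s1: b1⊕b3⊕b5⊕b7⊕b9⊕b11⊕b13⊕b15 = 1⊕0⊕1⊕1⊕1⊕1⊕0⊕1 = 0
s2: b2⊕b3⊕b6⊕b7⊕b10⊕b11⊕b14⊕b15 = 0⊕0⊕0⊕1⊕0⊕1⊕1⊕1 = 0
s4: b4⊕b5⊕b6⊕b7⊕b12⊕b13⊕b14⊕b15 = 1⊕1⊕0⊕1⊕1⊕0⊕1⊕1 = 0
s8: b8⊕b9⊕b10⊕b11⊕b12⊕b13⊕b14⊕b15 = 1⊕1⊕0⊕1⊕1⊕0⊕1⊕1 = 0
Syndrome (s8...s1) = 0000 → position 0 (no error).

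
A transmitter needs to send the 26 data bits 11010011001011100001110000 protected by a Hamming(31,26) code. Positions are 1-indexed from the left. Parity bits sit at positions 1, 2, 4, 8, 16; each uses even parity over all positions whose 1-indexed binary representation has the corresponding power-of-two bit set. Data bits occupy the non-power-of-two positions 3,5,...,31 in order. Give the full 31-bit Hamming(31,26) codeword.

Place data bits at non-power-of-two positions: b3=1, b5=1, b6=0, b7=1, b9=0, b10=0, b11=1, b12=1, b13=0, b14=0, b15=1, b17=0, b18=1, b19=1, b20=1, b21=0, b22=0, b23=0, b24=0, b25=1, b26=1, b27=1, b28=0, b29=0, b30=0, b31=0.
p1 = XOR of data positions {3,5,7,9,11,13,15,17,19,21,23,25,27,29,31} = 1⊕1⊕1⊕0⊕1⊕0⊕1⊕0⊕1⊕0⊕0⊕1⊕1⊕0⊕0 = 0
p2 = XOR of data positions {3,6,7,10,11,14,15,18,19,22,23,26,27,30,31} = 1⊕0⊕1⊕0⊕1⊕0⊕1⊕1⊕1⊕0⊕0⊕1⊕1⊕0⊕0 = 0
p4 = XOR of data positions {5,6,7,12,13,14,15,20,21,22,23,28,29,30,31} = 1⊕0⊕1⊕1⊕0⊕0⊕1⊕1⊕0⊕0⊕0⊕0⊕0⊕0⊕0 = 1
p8 = XOR of data positions {9,10,11,12,13,14,15,24,25,26,27,28,29,30,31} = 0⊕0⊕1⊕1⊕0⊕0⊕1⊕0⊕1⊕1⊕1⊕0⊕0⊕0⊕0 = 0
p16 = XOR of data positions {17,18,19,20,21,22,23,24,25,26,27,28,29,30,31} = 0⊕1⊕1⊕1⊕0⊕0⊕0⊕0⊕1⊕1⊕1⊕0⊕0⊕0⊕0 = 0
Codeword b1..b31 = 0011101000110010011100001110000

0011101000110010011100001110000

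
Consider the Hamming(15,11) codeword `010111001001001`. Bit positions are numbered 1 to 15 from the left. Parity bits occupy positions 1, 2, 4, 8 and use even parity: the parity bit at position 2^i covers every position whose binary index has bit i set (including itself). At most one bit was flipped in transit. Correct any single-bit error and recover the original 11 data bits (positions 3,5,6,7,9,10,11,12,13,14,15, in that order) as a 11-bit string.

01101001000

s1: b1⊕b3⊕b5⊕b7⊕b9⊕b11⊕b13⊕b15 = 0⊕0⊕1⊕0⊕1⊕0⊕0⊕1 = 1
s2: b2⊕b3⊕b6⊕b7⊕b10⊕b11⊕b14⊕b15 = 1⊕0⊕1⊕0⊕0⊕0⊕0⊕1 = 1
s4: b4⊕b5⊕b6⊕b7⊕b12⊕b13⊕b14⊕b15 = 1⊕1⊕1⊕0⊕1⊕0⊕0⊕1 = 1
s8: b8⊕b9⊕b10⊕b11⊕b12⊕b13⊕b14⊕b15 = 0⊕1⊕0⊕0⊕1⊕0⊕0⊕1 = 1
Syndrome (s8...s1) = 1111 → position 15.
Flip bit 15: corrected codeword = 010111001001000
Data bits at positions 3,5,6,7,9,10,11,12,13,14,15: 01101001000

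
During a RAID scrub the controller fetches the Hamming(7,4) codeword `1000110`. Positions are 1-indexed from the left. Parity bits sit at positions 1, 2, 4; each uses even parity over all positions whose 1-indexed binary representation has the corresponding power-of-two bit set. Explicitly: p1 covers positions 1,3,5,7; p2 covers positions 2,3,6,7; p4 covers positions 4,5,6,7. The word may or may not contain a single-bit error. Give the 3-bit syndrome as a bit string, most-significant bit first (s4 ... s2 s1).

010

s1: b1⊕b3⊕b5⊕b7 = 1⊕0⊕1⊕0 = 0
s2: b2⊕b3⊕b6⊕b7 = 0⊕0⊕1⊕0 = 1
s4: b4⊕b5⊕b6⊕b7 = 0⊕1⊕1⊕0 = 0
Syndrome (s4...s1) = 010 → position 2.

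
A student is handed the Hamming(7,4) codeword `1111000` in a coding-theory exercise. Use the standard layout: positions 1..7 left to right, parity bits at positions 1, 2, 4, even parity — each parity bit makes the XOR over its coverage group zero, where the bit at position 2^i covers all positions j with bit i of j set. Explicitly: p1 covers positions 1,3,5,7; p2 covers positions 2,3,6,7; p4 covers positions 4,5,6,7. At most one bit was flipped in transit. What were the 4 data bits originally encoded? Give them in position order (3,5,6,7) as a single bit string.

1000

s1: b1⊕b3⊕b5⊕b7 = 1⊕1⊕0⊕0 = 0
s2: b2⊕b3⊕b6⊕b7 = 1⊕1⊕0⊕0 = 0
s4: b4⊕b5⊕b6⊕b7 = 1⊕0⊕0⊕0 = 1
Syndrome (s4...s1) = 100 → position 4.
Flip bit 4: corrected codeword = 1110000
Data bits at positions 3,5,6,7: 1000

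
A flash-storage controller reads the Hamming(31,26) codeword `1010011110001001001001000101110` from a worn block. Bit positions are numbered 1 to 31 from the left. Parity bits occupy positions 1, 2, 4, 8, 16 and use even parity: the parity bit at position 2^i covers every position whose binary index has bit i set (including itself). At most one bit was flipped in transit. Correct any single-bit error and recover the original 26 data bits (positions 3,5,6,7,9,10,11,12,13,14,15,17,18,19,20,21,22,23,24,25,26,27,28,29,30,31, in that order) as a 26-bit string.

s1: b1⊕b3⊕b5⊕b7⊕b9⊕b11⊕b13⊕b15⊕b17⊕b19⊕b21⊕b23⊕b25⊕b27⊕b29⊕b31 = 1⊕1⊕0⊕1⊕1⊕0⊕1⊕0⊕0⊕1⊕0⊕0⊕0⊕0⊕1⊕0 = 1
s2: b2⊕b3⊕b6⊕b7⊕b10⊕b11⊕b14⊕b15⊕b18⊕b19⊕b22⊕b23⊕b26⊕b27⊕b30⊕b31 = 0⊕1⊕1⊕1⊕0⊕0⊕0⊕0⊕0⊕1⊕1⊕0⊕1⊕0⊕1⊕0 = 1
s4: b4⊕b5⊕b6⊕b7⊕b12⊕b13⊕b14⊕b15⊕b20⊕b21⊕b22⊕b23⊕b28⊕b29⊕b30⊕b31 = 0⊕0⊕1⊕1⊕0⊕1⊕0⊕0⊕0⊕0⊕1⊕0⊕1⊕1⊕1⊕0 = 1
s8: b8⊕b9⊕b10⊕b11⊕b12⊕b13⊕b14⊕b15⊕b24⊕b25⊕b26⊕b27⊕b28⊕b29⊕b30⊕b31 = 1⊕1⊕0⊕0⊕0⊕1⊕0⊕0⊕0⊕0⊕1⊕0⊕1⊕1⊕1⊕0 = 1
s16: b16⊕b17⊕b18⊕b19⊕b20⊕b21⊕b22⊕b23⊕b24⊕b25⊕b26⊕b27⊕b28⊕b29⊕b30⊕b31 = 1⊕0⊕0⊕1⊕0⊕0⊕1⊕0⊕0⊕0⊕1⊕0⊕1⊕1⊕1⊕0 = 1
Syndrome (s16...s1) = 11111 → position 31.
Flip bit 31: corrected codeword = 1010011110001001001001000101111
Data bits at positions 3,5,6,7,9,10,11,12,13,14,15,17,18,19,20,21,22,23,24,25,26,27,28,29,30,31: 10111000100001001000101111

10111000100001001000101111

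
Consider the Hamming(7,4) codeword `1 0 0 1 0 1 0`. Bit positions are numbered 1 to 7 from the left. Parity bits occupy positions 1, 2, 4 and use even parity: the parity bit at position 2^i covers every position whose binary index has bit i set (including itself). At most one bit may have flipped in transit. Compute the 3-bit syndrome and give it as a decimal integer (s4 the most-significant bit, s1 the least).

s1: b1⊕b3⊕b5⊕b7 = 1⊕0⊕0⊕0 = 1
s2: b2⊕b3⊕b6⊕b7 = 0⊕0⊕1⊕0 = 1
s4: b4⊕b5⊕b6⊕b7 = 1⊕0⊕1⊕0 = 0
Syndrome (s4...s1) = 011 → position 3.

3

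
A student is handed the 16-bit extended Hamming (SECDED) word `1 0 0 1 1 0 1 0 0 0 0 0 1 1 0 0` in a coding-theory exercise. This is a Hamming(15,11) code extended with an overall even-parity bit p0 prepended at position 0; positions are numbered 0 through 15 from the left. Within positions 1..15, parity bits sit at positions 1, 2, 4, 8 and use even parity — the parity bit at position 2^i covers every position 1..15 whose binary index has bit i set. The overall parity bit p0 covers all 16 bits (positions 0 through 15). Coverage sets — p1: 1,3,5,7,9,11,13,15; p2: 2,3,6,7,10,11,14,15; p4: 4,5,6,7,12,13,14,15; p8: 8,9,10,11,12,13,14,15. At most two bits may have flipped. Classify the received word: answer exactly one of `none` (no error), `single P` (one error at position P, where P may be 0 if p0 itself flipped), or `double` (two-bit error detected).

s1: b1⊕b3⊕b5⊕b7⊕b9⊕b11⊕b13⊕b15 = 0⊕1⊕0⊕0⊕0⊕0⊕1⊕0 = 0
s2: b2⊕b3⊕b6⊕b7⊕b10⊕b11⊕b14⊕b15 = 0⊕1⊕1⊕0⊕0⊕0⊕0⊕0 = 0
s4: b4⊕b5⊕b6⊕b7⊕b12⊕b13⊕b14⊕b15 = 1⊕0⊕1⊕0⊕1⊕1⊕0⊕0 = 0
s8: b8⊕b9⊕b10⊕b11⊕b12⊕b13⊕b14⊕b15 = 0⊕0⊕0⊕0⊕1⊕1⊕0⊕0 = 0
Syndrome (s8...s1) = 0000 → position 0 (no error).
Overall parity (XOR of all 16 bits, including p0): 1⊕0⊕0⊕1⊕1⊕0⊕1⊕0⊕0⊕0⊕0⊕0⊕1⊕1⊕0⊕0 = 0
Overall=0, syndrome position=0 → no error.

none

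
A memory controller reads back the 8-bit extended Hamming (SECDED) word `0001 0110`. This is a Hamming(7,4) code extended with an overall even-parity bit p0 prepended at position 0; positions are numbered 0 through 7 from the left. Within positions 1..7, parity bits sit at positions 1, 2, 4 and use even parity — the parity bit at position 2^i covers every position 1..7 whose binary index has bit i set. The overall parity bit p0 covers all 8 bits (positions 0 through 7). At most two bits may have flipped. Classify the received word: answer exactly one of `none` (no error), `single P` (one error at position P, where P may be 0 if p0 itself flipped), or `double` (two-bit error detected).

s1: b1⊕b3⊕b5⊕b7 = 0⊕1⊕1⊕0 = 0
s2: b2⊕b3⊕b6⊕b7 = 0⊕1⊕1⊕0 = 0
s4: b4⊕b5⊕b6⊕b7 = 0⊕1⊕1⊕0 = 0
Syndrome (s4...s1) = 000 → position 0 (no error).
Overall parity (XOR of all 8 bits, including p0): 0⊕0⊕0⊕1⊕0⊕1⊕1⊕0 = 1
Overall=1, syndrome position=0 → single-bit error at position 0.

single 0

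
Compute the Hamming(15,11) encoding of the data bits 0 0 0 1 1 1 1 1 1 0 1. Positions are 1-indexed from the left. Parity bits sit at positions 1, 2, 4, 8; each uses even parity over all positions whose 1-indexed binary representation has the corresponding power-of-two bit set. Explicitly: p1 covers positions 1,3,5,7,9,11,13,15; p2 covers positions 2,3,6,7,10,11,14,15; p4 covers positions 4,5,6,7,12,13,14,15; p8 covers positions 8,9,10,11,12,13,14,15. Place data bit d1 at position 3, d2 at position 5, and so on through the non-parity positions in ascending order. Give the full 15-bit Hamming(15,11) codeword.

Place data bits at non-power-of-two positions: b3=0, b5=0, b6=0, b7=1, b9=1, b10=1, b11=1, b12=1, b13=1, b14=0, b15=1.
p1 = XOR of data positions {3,5,7,9,11,13,15} = 0⊕0⊕1⊕1⊕1⊕1⊕1 = 1
p2 = XOR of data positions {3,6,7,10,11,14,15} = 0⊕0⊕1⊕1⊕1⊕0⊕1 = 0
p4 = XOR of data positions {5,6,7,12,13,14,15} = 0⊕0⊕1⊕1⊕1⊕0⊕1 = 0
p8 = XOR of data positions {9,10,11,12,13,14,15} = 1⊕1⊕1⊕1⊕1⊕0⊕1 = 0
Codeword b1..b15 = 100000101111101

100000101111101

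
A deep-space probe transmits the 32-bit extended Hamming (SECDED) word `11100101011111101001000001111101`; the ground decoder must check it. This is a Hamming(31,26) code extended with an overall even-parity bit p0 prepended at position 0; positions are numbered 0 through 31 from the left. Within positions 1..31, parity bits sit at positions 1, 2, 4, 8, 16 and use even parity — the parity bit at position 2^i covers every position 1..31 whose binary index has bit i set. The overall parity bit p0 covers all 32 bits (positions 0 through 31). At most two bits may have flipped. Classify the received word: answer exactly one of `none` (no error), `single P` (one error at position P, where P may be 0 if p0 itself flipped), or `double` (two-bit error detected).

s1: b1⊕b3⊕b5⊕b7⊕b9⊕b11⊕b13⊕b15⊕b17⊕b19⊕b21⊕b23⊕b25⊕b27⊕b29⊕b31 = 1⊕0⊕1⊕1⊕1⊕1⊕1⊕0⊕0⊕1⊕0⊕0⊕1⊕1⊕1⊕1 = 1
s2: b2⊕b3⊕b6⊕b7⊕b10⊕b11⊕b14⊕b15⊕b18⊕b19⊕b22⊕b23⊕b26⊕b27⊕b30⊕b31 = 1⊕0⊕0⊕1⊕1⊕1⊕1⊕0⊕0⊕1⊕0⊕0⊕1⊕1⊕0⊕1 = 1
s4: b4⊕b5⊕b6⊕b7⊕b12⊕b13⊕b14⊕b15⊕b20⊕b21⊕b22⊕b23⊕b28⊕b29⊕b30⊕b31 = 0⊕1⊕0⊕1⊕1⊕1⊕1⊕0⊕0⊕0⊕0⊕0⊕1⊕1⊕0⊕1 = 0
s8: b8⊕b9⊕b10⊕b11⊕b12⊕b13⊕b14⊕b15⊕b24⊕b25⊕b26⊕b27⊕b28⊕b29⊕b30⊕b31 = 0⊕1⊕1⊕1⊕1⊕1⊕1⊕0⊕0⊕1⊕1⊕1⊕1⊕1⊕0⊕1 = 0
s16: b16⊕b17⊕b18⊕b19⊕b20⊕b21⊕b22⊕b23⊕b24⊕b25⊕b26⊕b27⊕b28⊕b29⊕b30⊕b31 = 1⊕0⊕0⊕1⊕0⊕0⊕0⊕0⊕0⊕1⊕1⊕1⊕1⊕1⊕0⊕1 = 0
Syndrome (s16...s1) = 00011 → position 3.
Overall parity (XOR of all 32 bits, including p0): 1⊕1⊕1⊕0⊕0⊕1⊕0⊕1⊕0⊕1⊕1⊕1⊕1⊕1⊕1⊕0⊕1⊕0⊕0⊕1⊕0⊕0⊕0⊕0⊕0⊕1⊕1⊕1⊕1⊕1⊕0⊕1 = 1
Overall=1, syndrome position=3 → single-bit error at position 3.

single 3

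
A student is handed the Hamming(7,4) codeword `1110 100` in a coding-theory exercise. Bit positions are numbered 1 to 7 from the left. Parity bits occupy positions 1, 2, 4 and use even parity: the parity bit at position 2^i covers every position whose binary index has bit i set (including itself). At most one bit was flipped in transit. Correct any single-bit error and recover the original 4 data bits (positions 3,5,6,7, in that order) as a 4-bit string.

s1: b1⊕b3⊕b5⊕b7 = 1⊕1⊕1⊕0 = 1
s2: b2⊕b3⊕b6⊕b7 = 1⊕1⊕0⊕0 = 0
s4: b4⊕b5⊕b6⊕b7 = 0⊕1⊕0⊕0 = 1
Syndrome (s4...s1) = 101 → position 5.
Flip bit 5: corrected codeword = 1110000
Data bits at positions 3,5,6,7: 1000

1000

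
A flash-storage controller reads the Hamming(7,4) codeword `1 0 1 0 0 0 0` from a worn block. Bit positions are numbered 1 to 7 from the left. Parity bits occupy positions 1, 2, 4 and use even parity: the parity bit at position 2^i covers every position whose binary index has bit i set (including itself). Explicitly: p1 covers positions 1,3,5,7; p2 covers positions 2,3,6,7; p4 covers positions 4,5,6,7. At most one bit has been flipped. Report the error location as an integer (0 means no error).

2

s1: b1⊕b3⊕b5⊕b7 = 1⊕1⊕0⊕0 = 0
s2: b2⊕b3⊕b6⊕b7 = 0⊕1⊕0⊕0 = 1
s4: b4⊕b5⊕b6⊕b7 = 0⊕0⊕0⊕0 = 0
Syndrome (s4...s1) = 010 → position 2.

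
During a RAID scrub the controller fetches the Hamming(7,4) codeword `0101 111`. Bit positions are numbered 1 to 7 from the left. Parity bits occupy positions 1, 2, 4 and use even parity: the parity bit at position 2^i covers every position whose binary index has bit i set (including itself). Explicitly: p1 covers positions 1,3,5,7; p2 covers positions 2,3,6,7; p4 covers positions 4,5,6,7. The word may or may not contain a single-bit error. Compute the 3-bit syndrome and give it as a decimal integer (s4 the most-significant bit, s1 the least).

s1: b1⊕b3⊕b5⊕b7 = 0⊕0⊕1⊕1 = 0
s2: b2⊕b3⊕b6⊕b7 = 1⊕0⊕1⊕1 = 1
s4: b4⊕b5⊕b6⊕b7 = 1⊕1⊕1⊕1 = 0
Syndrome (s4...s1) = 010 → position 2.

2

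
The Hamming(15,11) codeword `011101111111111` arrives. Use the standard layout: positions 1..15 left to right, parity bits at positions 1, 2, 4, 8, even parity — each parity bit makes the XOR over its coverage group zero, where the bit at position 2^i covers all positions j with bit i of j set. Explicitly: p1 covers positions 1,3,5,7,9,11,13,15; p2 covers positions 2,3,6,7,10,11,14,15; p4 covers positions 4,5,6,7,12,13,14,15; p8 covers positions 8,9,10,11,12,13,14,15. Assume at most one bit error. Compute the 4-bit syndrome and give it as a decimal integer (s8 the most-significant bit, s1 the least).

s1: b1⊕b3⊕b5⊕b7⊕b9⊕b11⊕b13⊕b15 = 0⊕1⊕0⊕1⊕1⊕1⊕1⊕1 = 0
s2: b2⊕b3⊕b6⊕b7⊕b10⊕b11⊕b14⊕b15 = 1⊕1⊕1⊕1⊕1⊕1⊕1⊕1 = 0
s4: b4⊕b5⊕b6⊕b7⊕b12⊕b13⊕b14⊕b15 = 1⊕0⊕1⊕1⊕1⊕1⊕1⊕1 = 1
s8: b8⊕b9⊕b10⊕b11⊕b12⊕b13⊕b14⊕b15 = 1⊕1⊕1⊕1⊕1⊕1⊕1⊕1 = 0
Syndrome (s8...s1) = 0100 → position 4.

4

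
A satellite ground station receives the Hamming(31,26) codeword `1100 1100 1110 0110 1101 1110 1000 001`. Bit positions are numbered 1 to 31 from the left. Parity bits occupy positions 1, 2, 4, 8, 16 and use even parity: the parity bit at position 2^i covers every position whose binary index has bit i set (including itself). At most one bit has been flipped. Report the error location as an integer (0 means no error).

12

s1: b1⊕b3⊕b5⊕b7⊕b9⊕b11⊕b13⊕b15⊕b17⊕b19⊕b21⊕b23⊕b25⊕b27⊕b29⊕b31 = 1⊕0⊕1⊕0⊕1⊕1⊕0⊕1⊕1⊕0⊕1⊕1⊕1⊕0⊕0⊕1 = 0
s2: b2⊕b3⊕b6⊕b7⊕b10⊕b11⊕b14⊕b15⊕b18⊕b19⊕b22⊕b23⊕b26⊕b27⊕b30⊕b31 = 1⊕0⊕1⊕0⊕1⊕1⊕1⊕1⊕1⊕0⊕1⊕1⊕0⊕0⊕0⊕1 = 0
s4: b4⊕b5⊕b6⊕b7⊕b12⊕b13⊕b14⊕b15⊕b20⊕b21⊕b22⊕b23⊕b28⊕b29⊕b30⊕b31 = 0⊕1⊕1⊕0⊕0⊕0⊕1⊕1⊕1⊕1⊕1⊕1⊕0⊕0⊕0⊕1 = 1
s8: b8⊕b9⊕b10⊕b11⊕b12⊕b13⊕b14⊕b15⊕b24⊕b25⊕b26⊕b27⊕b28⊕b29⊕b30⊕b31 = 0⊕1⊕1⊕1⊕0⊕0⊕1⊕1⊕0⊕1⊕0⊕0⊕0⊕0⊕0⊕1 = 1
s16: b16⊕b17⊕b18⊕b19⊕b20⊕b21⊕b22⊕b23⊕b24⊕b25⊕b26⊕b27⊕b28⊕b29⊕b30⊕b31 = 0⊕1⊕1⊕0⊕1⊕1⊕1⊕1⊕0⊕1⊕0⊕0⊕0⊕0⊕0⊕1 = 0
Syndrome (s16...s1) = 01100 → position 12.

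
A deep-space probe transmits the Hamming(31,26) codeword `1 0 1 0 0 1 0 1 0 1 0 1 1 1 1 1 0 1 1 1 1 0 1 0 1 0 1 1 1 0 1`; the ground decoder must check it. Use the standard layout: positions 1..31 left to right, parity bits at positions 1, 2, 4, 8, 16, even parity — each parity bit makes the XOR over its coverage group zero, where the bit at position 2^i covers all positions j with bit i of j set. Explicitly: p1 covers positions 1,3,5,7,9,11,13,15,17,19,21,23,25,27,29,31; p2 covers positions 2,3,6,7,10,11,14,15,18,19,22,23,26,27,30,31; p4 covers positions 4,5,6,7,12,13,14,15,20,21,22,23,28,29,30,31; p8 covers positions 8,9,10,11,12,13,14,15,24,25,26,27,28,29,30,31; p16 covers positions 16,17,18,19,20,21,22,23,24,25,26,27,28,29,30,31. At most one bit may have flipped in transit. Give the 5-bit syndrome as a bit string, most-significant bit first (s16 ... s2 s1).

s1: b1⊕b3⊕b5⊕b7⊕b9⊕b11⊕b13⊕b15⊕b17⊕b19⊕b21⊕b23⊕b25⊕b27⊕b29⊕b31 = 1⊕1⊕0⊕0⊕0⊕0⊕1⊕1⊕0⊕1⊕1⊕1⊕1⊕1⊕1⊕1 = 1
s2: b2⊕b3⊕b6⊕b7⊕b10⊕b11⊕b14⊕b15⊕b18⊕b19⊕b22⊕b23⊕b26⊕b27⊕b30⊕b31 = 0⊕1⊕1⊕0⊕1⊕0⊕1⊕1⊕1⊕1⊕0⊕1⊕0⊕1⊕0⊕1 = 0
s4: b4⊕b5⊕b6⊕b7⊕b12⊕b13⊕b14⊕b15⊕b20⊕b21⊕b22⊕b23⊕b28⊕b29⊕b30⊕b31 = 0⊕0⊕1⊕0⊕1⊕1⊕1⊕1⊕1⊕1⊕0⊕1⊕1⊕1⊕0⊕1 = 1
s8: b8⊕b9⊕b10⊕b11⊕b12⊕b13⊕b14⊕b15⊕b24⊕b25⊕b26⊕b27⊕b28⊕b29⊕b30⊕b31 = 1⊕0⊕1⊕0⊕1⊕1⊕1⊕1⊕0⊕1⊕0⊕1⊕1⊕1⊕0⊕1 = 1
s16: b16⊕b17⊕b18⊕b19⊕b20⊕b21⊕b22⊕b23⊕b24⊕b25⊕b26⊕b27⊕b28⊕b29⊕b30⊕b31 = 1⊕0⊕1⊕1⊕1⊕1⊕0⊕1⊕0⊕1⊕0⊕1⊕1⊕1⊕0⊕1 = 1
Syndrome (s16...s1) = 11101 → position 29.

11101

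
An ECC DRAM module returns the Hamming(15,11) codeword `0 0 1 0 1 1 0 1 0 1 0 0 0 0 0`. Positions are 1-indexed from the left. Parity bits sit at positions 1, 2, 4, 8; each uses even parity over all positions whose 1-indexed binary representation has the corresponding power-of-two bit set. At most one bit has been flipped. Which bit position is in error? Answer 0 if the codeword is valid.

s1: b1⊕b3⊕b5⊕b7⊕b9⊕b11⊕b13⊕b15 = 0⊕1⊕1⊕0⊕0⊕0⊕0⊕0 = 0
s2: b2⊕b3⊕b6⊕b7⊕b10⊕b11⊕b14⊕b15 = 0⊕1⊕1⊕0⊕1⊕0⊕0⊕0 = 1
s4: b4⊕b5⊕b6⊕b7⊕b12⊕b13⊕b14⊕b15 = 0⊕1⊕1⊕0⊕0⊕0⊕0⊕0 = 0
s8: b8⊕b9⊕b10⊕b11⊕b12⊕b13⊕b14⊕b15 = 1⊕0⊕1⊕0⊕0⊕0⊕0⊕0 = 0
Syndrome (s8...s1) = 0010 → position 2.

2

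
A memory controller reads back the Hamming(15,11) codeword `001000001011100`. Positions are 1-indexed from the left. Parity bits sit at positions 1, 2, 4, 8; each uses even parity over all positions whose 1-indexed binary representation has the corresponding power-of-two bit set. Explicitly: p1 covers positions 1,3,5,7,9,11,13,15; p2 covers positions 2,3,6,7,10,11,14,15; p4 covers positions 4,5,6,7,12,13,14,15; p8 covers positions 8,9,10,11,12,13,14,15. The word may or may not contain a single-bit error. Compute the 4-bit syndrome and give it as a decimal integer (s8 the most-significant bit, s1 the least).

0

s1: b1⊕b3⊕b5⊕b7⊕b9⊕b11⊕b13⊕b15 = 0⊕1⊕0⊕0⊕1⊕1⊕1⊕0 = 0
s2: b2⊕b3⊕b6⊕b7⊕b10⊕b11⊕b14⊕b15 = 0⊕1⊕0⊕0⊕0⊕1⊕0⊕0 = 0
s4: b4⊕b5⊕b6⊕b7⊕b12⊕b13⊕b14⊕b15 = 0⊕0⊕0⊕0⊕1⊕1⊕0⊕0 = 0
s8: b8⊕b9⊕b10⊕b11⊕b12⊕b13⊕b14⊕b15 = 0⊕1⊕0⊕1⊕1⊕1⊕0⊕0 = 0
Syndrome (s8...s1) = 0000 → position 0 (no error).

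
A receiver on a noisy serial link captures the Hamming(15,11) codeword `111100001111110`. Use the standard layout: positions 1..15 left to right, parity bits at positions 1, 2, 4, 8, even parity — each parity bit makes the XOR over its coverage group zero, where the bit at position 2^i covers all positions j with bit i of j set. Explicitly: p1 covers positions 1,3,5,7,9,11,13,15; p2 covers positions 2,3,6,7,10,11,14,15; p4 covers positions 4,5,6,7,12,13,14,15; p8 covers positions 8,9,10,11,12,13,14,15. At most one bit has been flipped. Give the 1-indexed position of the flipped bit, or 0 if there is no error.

s1: b1⊕b3⊕b5⊕b7⊕b9⊕b11⊕b13⊕b15 = 1⊕1⊕0⊕0⊕1⊕1⊕1⊕0 = 1
s2: b2⊕b3⊕b6⊕b7⊕b10⊕b11⊕b14⊕b15 = 1⊕1⊕0⊕0⊕1⊕1⊕1⊕0 = 1
s4: b4⊕b5⊕b6⊕b7⊕b12⊕b13⊕b14⊕b15 = 1⊕0⊕0⊕0⊕1⊕1⊕1⊕0 = 0
s8: b8⊕b9⊕b10⊕b11⊕b12⊕b13⊕b14⊕b15 = 0⊕1⊕1⊕1⊕1⊕1⊕1⊕0 = 0
Syndrome (s8...s1) = 0011 → position 3.

3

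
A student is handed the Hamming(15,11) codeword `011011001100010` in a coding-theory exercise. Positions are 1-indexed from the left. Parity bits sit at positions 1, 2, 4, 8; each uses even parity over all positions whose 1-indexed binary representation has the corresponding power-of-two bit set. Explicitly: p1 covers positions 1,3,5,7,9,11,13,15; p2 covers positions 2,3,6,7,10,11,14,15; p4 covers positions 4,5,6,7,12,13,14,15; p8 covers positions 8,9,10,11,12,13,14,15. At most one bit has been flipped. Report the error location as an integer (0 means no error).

s1: b1⊕b3⊕b5⊕b7⊕b9⊕b11⊕b13⊕b15 = 0⊕1⊕1⊕0⊕1⊕0⊕0⊕0 = 1
s2: b2⊕b3⊕b6⊕b7⊕b10⊕b11⊕b14⊕b15 = 1⊕1⊕1⊕0⊕1⊕0⊕1⊕0 = 1
s4: b4⊕b5⊕b6⊕b7⊕b12⊕b13⊕b14⊕b15 = 0⊕1⊕1⊕0⊕0⊕0⊕1⊕0 = 1
s8: b8⊕b9⊕b10⊕b11⊕b12⊕b13⊕b14⊕b15 = 0⊕1⊕1⊕0⊕0⊕0⊕1⊕0 = 1
Syndrome (s8...s1) = 1111 → position 15.

15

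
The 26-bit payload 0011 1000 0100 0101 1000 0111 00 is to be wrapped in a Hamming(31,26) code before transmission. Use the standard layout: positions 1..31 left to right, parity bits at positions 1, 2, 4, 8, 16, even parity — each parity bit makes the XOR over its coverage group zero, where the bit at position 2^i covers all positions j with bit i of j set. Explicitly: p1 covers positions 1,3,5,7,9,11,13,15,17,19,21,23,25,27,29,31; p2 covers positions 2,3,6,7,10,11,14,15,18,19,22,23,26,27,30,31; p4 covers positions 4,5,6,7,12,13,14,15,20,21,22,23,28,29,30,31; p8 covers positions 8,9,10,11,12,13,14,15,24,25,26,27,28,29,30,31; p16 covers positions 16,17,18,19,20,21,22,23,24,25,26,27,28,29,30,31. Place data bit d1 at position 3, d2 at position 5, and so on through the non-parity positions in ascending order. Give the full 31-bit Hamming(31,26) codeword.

Place data bits at non-power-of-two positions: b3=0, b5=0, b6=1, b7=1, b9=1, b10=0, b11=0, b12=0, b13=0, b14=1, b15=0, b17=0, b18=0, b19=1, b20=0, b21=1, b22=1, b23=0, b24=0, b25=0, b26=0, b27=1, b28=1, b29=1, b30=0, b31=0.
p1 = XOR of data positions {3,5,7,9,11,13,15,17,19,21,23,25,27,29,31} = 0⊕0⊕1⊕1⊕0⊕0⊕0⊕0⊕1⊕1⊕0⊕0⊕1⊕1⊕0 = 0
p2 = XOR of data positions {3,6,7,10,11,14,15,18,19,22,23,26,27,30,31} = 0⊕1⊕1⊕0⊕0⊕1⊕0⊕0⊕1⊕1⊕0⊕0⊕1⊕0⊕0 = 0
p4 = XOR of data positions {5,6,7,12,13,14,15,20,21,22,23,28,29,30,31} = 0⊕1⊕1⊕0⊕0⊕1⊕0⊕0⊕1⊕1⊕0⊕1⊕1⊕0⊕0 = 1
p8 = XOR of data positions {9,10,11,12,13,14,15,24,25,26,27,28,29,30,31} = 1⊕0⊕0⊕0⊕0⊕1⊕0⊕0⊕0⊕0⊕1⊕1⊕1⊕0⊕0 = 1
p16 = XOR of data positions {17,18,19,20,21,22,23,24,25,26,27,28,29,30,31} = 0⊕0⊕1⊕0⊕1⊕1⊕0⊕0⊕0⊕0⊕1⊕1⊕1⊕0⊕0 = 0
Codeword b1..b31 = 0001011110000100001011000011100

0001011110000100001011000011100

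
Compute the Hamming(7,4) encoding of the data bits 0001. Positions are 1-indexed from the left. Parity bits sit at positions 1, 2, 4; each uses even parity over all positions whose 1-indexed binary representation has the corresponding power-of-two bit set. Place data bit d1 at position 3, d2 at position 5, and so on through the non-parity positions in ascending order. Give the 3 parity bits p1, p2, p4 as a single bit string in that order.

Place data bits at non-power-of-two positions: b3=0, b5=0, b6=0, b7=1.
p1 = XOR of data positions {3,5,7} = 0⊕0⊕1 = 1
p2 = XOR of data positions {3,6,7} = 0⊕0⊕1 = 1
p4 = XOR of data positions {5,6,7} = 0⊕0⊕1 = 1
Parity bits p1,p2,p4 = 111

111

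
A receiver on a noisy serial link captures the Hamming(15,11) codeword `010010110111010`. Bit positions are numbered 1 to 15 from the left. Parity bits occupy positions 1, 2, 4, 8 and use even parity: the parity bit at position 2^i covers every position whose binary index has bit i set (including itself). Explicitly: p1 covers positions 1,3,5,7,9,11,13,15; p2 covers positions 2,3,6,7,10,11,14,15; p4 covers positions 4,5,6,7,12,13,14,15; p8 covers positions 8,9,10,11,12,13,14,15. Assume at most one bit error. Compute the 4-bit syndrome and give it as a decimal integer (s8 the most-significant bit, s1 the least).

s1: b1⊕b3⊕b5⊕b7⊕b9⊕b11⊕b13⊕b15 = 0⊕0⊕1⊕1⊕0⊕1⊕0⊕0 = 1
s2: b2⊕b3⊕b6⊕b7⊕b10⊕b11⊕b14⊕b15 = 1⊕0⊕0⊕1⊕1⊕1⊕1⊕0 = 1
s4: b4⊕b5⊕b6⊕b7⊕b12⊕b13⊕b14⊕b15 = 0⊕1⊕0⊕1⊕1⊕0⊕1⊕0 = 0
s8: b8⊕b9⊕b10⊕b11⊕b12⊕b13⊕b14⊕b15 = 1⊕0⊕1⊕1⊕1⊕0⊕1⊕0 = 1
Syndrome (s8...s1) = 1011 → position 11.

11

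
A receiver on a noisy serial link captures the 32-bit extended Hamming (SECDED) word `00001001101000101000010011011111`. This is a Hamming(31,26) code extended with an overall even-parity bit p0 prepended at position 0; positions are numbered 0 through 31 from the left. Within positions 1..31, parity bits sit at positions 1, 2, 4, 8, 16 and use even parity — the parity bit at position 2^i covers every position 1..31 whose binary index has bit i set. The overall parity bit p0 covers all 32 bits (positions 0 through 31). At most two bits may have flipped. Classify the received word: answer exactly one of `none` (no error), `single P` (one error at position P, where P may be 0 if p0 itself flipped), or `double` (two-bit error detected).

double

s1: b1⊕b3⊕b5⊕b7⊕b9⊕b11⊕b13⊕b15⊕b17⊕b19⊕b21⊕b23⊕b25⊕b27⊕b29⊕b31 = 0⊕0⊕0⊕1⊕0⊕0⊕0⊕0⊕0⊕0⊕1⊕0⊕1⊕1⊕1⊕1 = 0
s2: b2⊕b3⊕b6⊕b7⊕b10⊕b11⊕b14⊕b15⊕b18⊕b19⊕b22⊕b23⊕b26⊕b27⊕b30⊕b31 = 0⊕0⊕0⊕1⊕1⊕0⊕1⊕0⊕0⊕0⊕0⊕0⊕0⊕1⊕1⊕1 = 0
s4: b4⊕b5⊕b6⊕b7⊕b12⊕b13⊕b14⊕b15⊕b20⊕b21⊕b22⊕b23⊕b28⊕b29⊕b30⊕b31 = 1⊕0⊕0⊕1⊕0⊕0⊕1⊕0⊕0⊕1⊕0⊕0⊕1⊕1⊕1⊕1 = 0
s8: b8⊕b9⊕b10⊕b11⊕b12⊕b13⊕b14⊕b15⊕b24⊕b25⊕b26⊕b27⊕b28⊕b29⊕b30⊕b31 = 1⊕0⊕1⊕0⊕0⊕0⊕1⊕0⊕1⊕1⊕0⊕1⊕1⊕1⊕1⊕1 = 0
s16: b16⊕b17⊕b18⊕b19⊕b20⊕b21⊕b22⊕b23⊕b24⊕b25⊕b26⊕b27⊕b28⊕b29⊕b30⊕b31 = 1⊕0⊕0⊕0⊕0⊕1⊕0⊕0⊕1⊕1⊕0⊕1⊕1⊕1⊕1⊕1 = 1
Syndrome (s16...s1) = 10000 → position 16.
Overall parity (XOR of all 32 bits, including p0): 0⊕0⊕0⊕0⊕1⊕0⊕0⊕1⊕1⊕0⊕1⊕0⊕0⊕0⊕1⊕0⊕1⊕0⊕0⊕0⊕0⊕1⊕0⊕0⊕1⊕1⊕0⊕1⊕1⊕1⊕1⊕1 = 0
Overall=0, syndrome position=16 → double-bit error detected (uncorrectable).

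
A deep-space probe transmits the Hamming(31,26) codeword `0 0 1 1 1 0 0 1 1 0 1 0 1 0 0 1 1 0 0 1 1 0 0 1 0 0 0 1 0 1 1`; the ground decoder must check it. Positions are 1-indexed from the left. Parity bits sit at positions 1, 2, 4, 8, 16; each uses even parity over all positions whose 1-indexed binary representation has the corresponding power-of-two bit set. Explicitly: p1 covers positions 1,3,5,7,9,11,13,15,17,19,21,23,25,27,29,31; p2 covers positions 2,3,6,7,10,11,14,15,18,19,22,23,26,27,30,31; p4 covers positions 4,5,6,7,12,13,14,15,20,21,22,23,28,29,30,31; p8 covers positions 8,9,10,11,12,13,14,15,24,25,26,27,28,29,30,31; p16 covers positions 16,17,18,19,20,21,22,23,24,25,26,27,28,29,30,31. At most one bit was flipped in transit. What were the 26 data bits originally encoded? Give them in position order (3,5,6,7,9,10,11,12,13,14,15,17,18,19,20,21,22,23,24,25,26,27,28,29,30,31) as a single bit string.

s1: b1⊕b3⊕b5⊕b7⊕b9⊕b11⊕b13⊕b15⊕b17⊕b19⊕b21⊕b23⊕b25⊕b27⊕b29⊕b31 = 0⊕1⊕1⊕0⊕1⊕1⊕1⊕0⊕1⊕0⊕1⊕0⊕0⊕0⊕0⊕1 = 0
s2: b2⊕b3⊕b6⊕b7⊕b10⊕b11⊕b14⊕b15⊕b18⊕b19⊕b22⊕b23⊕b26⊕b27⊕b30⊕b31 = 0⊕1⊕0⊕0⊕0⊕1⊕0⊕0⊕0⊕0⊕0⊕0⊕0⊕0⊕1⊕1 = 0
s4: b4⊕b5⊕b6⊕b7⊕b12⊕b13⊕b14⊕b15⊕b20⊕b21⊕b22⊕b23⊕b28⊕b29⊕b30⊕b31 = 1⊕1⊕0⊕0⊕0⊕1⊕0⊕0⊕1⊕1⊕0⊕0⊕1⊕0⊕1⊕1 = 0
s8: b8⊕b9⊕b10⊕b11⊕b12⊕b13⊕b14⊕b15⊕b24⊕b25⊕b26⊕b27⊕b28⊕b29⊕b30⊕b31 = 1⊕1⊕0⊕1⊕0⊕1⊕0⊕0⊕1⊕0⊕0⊕0⊕1⊕0⊕1⊕1 = 0
s16: b16⊕b17⊕b18⊕b19⊕b20⊕b21⊕b22⊕b23⊕b24⊕b25⊕b26⊕b27⊕b28⊕b29⊕b30⊕b31 = 1⊕1⊕0⊕0⊕1⊕1⊕0⊕0⊕1⊕0⊕0⊕0⊕1⊕0⊕1⊕1 = 0
Syndrome (s16...s1) = 00000 → position 0 (no error).
No correction needed.
Data bits at positions 3,5,6,7,9,10,11,12,13,14,15,17,18,19,20,21,22,23,24,25,26,27,28,29,30,31: 11001010100100110010001011

11001010100100110010001011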